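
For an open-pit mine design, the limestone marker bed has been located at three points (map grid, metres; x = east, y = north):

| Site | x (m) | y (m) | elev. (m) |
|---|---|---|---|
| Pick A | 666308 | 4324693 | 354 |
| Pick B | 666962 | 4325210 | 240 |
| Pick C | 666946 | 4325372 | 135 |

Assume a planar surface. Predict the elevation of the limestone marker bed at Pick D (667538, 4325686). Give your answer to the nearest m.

127 m

Let the plane be z = a·x + b·y + c.
Pick B−Pick A: 654a + 517b = −114;  Pick C−Pick A: 638a + 679b = −219.
Solving gives a = 0.31357906, b = −0.61717738.
Then c = 354 − a·666308 − b·4324693 = 2460516.45.
At (667538, 4325686): z = 209325.9 − 2669715.5 + 2460516.45 = 126.8 m.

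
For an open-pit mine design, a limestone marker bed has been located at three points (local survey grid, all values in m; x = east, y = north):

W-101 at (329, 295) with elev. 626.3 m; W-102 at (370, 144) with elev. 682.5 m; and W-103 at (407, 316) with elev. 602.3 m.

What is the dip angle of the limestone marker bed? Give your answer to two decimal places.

25.02°

Two edge vectors: W-101→W-102 = (41, -151, 56.2), W-101→W-103 = (78, 21, -24).
Normal n = (W-101→W-102) × (W-101→W-103) = (2443.8, 5367.6, 12639).
So ∂z/∂x = −n_x/n_z = −0.19335 and ∂z/∂y = −n_y/n_z = −0.42469.
Gradient magnitude |∇z| = √(a² + b²) = √(0.03739 + 0.18036) = 0.46663.
True dip = arctan(0.46663) = 25.02°, dipping toward NNE (azimuth ≈ 024°).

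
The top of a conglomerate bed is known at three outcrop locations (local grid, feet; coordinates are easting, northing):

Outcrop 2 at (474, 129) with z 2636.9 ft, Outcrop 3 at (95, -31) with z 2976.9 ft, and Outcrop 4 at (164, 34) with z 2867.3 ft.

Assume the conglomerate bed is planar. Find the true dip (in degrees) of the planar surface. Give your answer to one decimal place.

Let the plane be z = a·easting + b·northing + c.
Outcrop 3−Outcrop 2: −379a − 160b = 340;  Outcrop 4−Outcrop 2: −310a − 95b = 230.4.
Solving gives a = −0.33571, b = −1.32978.
Gradient magnitude |∇z| = √(a² + b²) = √(0.11270 + 1.76832) = 1.37150.
True dip = arctan(1.37150) = 53.9°, dipping toward NNE (azimuth ≈ 014°).

53.9°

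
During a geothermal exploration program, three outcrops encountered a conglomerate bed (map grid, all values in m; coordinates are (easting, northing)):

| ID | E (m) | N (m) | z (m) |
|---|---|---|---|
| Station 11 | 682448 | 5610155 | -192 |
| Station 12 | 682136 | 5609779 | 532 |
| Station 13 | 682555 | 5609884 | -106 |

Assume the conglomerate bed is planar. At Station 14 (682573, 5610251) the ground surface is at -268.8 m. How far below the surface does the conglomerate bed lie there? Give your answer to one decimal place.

Two edge vectors: Station 11→Station 12 = (-312, -376, 724), Station 11→Station 13 = (107, -271, 86).
Normal n = (Station 11→Station 12) × (Station 11→Station 13) = (163868, 104300, 124784).
So ∂z/∂E = −n_x/n_z = −1.313213232 and ∂z/∂N = −n_y/n_z = −0.835844339.
Intercept c from Station 11: -192 + 896199.74 + 4689216.30 = 5585224.04.
At (682573, 5610251): z_contact = −896363.90 − 4689296.54 + 5585224.04 = -436.39 m.
Depth below ground = -268.8 − (-436.39) = 167.6 m.

167.6 m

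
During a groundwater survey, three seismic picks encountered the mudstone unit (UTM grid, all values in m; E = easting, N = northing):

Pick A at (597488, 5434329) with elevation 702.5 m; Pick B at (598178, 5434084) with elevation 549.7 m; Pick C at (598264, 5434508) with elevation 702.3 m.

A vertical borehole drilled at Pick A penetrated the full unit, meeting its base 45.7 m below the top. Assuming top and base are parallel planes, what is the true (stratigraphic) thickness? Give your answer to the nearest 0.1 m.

42.6 m

Two edge vectors: Pick A→Pick B = (690, -245, -152.8), Pick A→Pick C = (776, 179, -0.2).
Normal n = (Pick A→Pick B) × (Pick A→Pick C) = (27400.2, -118434.8, 313630).
So ∂z/∂E = −n_x/n_z = −0.08736 and ∂z/∂N = −n_y/n_z = 0.37763.
|∇z| = √(a²+b²) = 0.38760, so dip δ = arctan(0.38760) = 21.19°.
True thickness = vertical thickness × cos δ = 45.7 × cos 21.19° = 42.6 m.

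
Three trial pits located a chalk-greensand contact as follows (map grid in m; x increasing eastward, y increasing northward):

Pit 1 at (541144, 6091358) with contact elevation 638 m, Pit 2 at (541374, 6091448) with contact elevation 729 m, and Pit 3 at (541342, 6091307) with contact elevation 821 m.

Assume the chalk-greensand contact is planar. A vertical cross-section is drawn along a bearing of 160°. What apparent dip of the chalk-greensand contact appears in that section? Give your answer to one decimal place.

Let the plane be z = a·x + b·y + c.
Pit 2−Pit 1: 230a + 90b = 91;  Pit 3−Pit 1: 198a − 51b = 183.
Solving gives a = 0.71442, b = −0.81462.
Unit vector along 160° is (sin 160°, cos 160°) = (0.3420, -0.9397).
Slope in that direction = a·(0.3420) + b·(-0.9397) = 1.00984.
Apparent dip = arctan|1.00984| = 45.3° (true dip is 47.3°, so apparent ≤ true as expected).

45.3°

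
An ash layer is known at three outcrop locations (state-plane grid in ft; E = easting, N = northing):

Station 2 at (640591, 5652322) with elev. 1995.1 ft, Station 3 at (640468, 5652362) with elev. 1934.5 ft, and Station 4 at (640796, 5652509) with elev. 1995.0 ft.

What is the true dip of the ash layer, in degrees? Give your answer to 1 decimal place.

28.3°

Two edge vectors: Station 2→Station 3 = (-123, 40, -60.6), Station 2→Station 4 = (205, 187, -0.1).
Normal n = (Station 2→Station 3) × (Station 2→Station 4) = (11328.2, -12435.3, -31201).
So ∂z/∂E = −n_x/n_z = 0.36307 and ∂z/∂N = −n_y/n_z = −0.39855.
Gradient magnitude |∇z| = √(a² + b²) = √(0.13182 + 0.15885) = 0.53914.
True dip = arctan(0.53914) = 28.3°, dipping toward NW (azimuth ≈ 318°).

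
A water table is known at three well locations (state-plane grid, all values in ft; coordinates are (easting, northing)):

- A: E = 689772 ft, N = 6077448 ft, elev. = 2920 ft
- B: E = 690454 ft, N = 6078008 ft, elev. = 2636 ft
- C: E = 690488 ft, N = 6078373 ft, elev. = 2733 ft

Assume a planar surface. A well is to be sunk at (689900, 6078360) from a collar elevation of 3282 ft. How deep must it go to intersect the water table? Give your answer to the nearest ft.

149 ft

Two edge vectors: A→B = (682, 560, -284), A→C = (716, 925, -187).
Normal n = (A→B) × (A→C) = (157980, -75810, 229890).
So ∂z/∂E = −n_x/n_z = −0.68719823 and ∂z/∂N = −n_y/n_z = 0.32976641.
Intercept c from A: 2920 + 474010.09 − 2004138.21 = −1527208.11.
At (689900, 6078360): z_contact = −474098.1 + 2004439.0 − 1527208.11 = 3132.8 ft.
Depth below ground = 3282 − 3132.8 = 149 ft.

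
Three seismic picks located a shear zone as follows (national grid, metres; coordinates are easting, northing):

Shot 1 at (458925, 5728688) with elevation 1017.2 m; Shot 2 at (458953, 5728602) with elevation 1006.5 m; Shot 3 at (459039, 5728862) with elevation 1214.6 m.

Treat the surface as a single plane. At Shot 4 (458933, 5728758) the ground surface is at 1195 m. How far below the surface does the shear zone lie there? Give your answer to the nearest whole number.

Let the plane be z = a·easting + b·northing + c.
Shot 2−Shot 1: 28a − 86b = −10.7;  Shot 3−Shot 1: 114a + 174b = 197.4.
Solving gives a = 1.02988553, b = 0.45973017.
Then c = 1017.2 − a·458925 − b·5728688 = −3105273.73.
At (458933, 5728758): z_contact = 472648.5 + 2633682.9 − 3105273.73 = 1057.6 m.
Depth below ground = 1195 − 1057.6 = 137 m.

137 m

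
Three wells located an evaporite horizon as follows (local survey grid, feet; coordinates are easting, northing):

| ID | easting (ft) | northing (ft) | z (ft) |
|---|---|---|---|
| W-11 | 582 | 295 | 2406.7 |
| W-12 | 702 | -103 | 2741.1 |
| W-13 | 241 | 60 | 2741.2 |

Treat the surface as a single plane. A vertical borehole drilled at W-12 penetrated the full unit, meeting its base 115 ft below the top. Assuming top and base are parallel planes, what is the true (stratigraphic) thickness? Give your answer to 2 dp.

Let the plane be z = a·easting + b·northing + c.
W-12−W-11: 120a − 398b = 334.4;  W-13−W-11: −341a − 235b = 334.5.
Solving gives a = −0.33277, b = −0.94053.
|∇z| = √(a²+b²) = 0.99767, so dip δ = arctan(0.99767) = 44.93°.
True thickness = vertical thickness × cos δ = 115 × cos 44.93° = 81.41 ft.

81.41 ft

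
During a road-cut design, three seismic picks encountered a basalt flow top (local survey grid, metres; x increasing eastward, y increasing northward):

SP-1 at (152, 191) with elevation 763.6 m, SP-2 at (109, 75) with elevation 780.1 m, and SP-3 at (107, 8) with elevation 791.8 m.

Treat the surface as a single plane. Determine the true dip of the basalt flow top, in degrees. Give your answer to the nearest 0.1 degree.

11.4°

Two edge vectors: SP-1→SP-2 = (-43, -116, 16.5), SP-1→SP-3 = (-45, -183, 28.2).
Normal n = (SP-1→SP-2) × (SP-1→SP-3) = (-251.7, 470.1, 2649).
So ∂z/∂x = −n_x/n_z = 0.09502 and ∂z/∂y = −n_y/n_z = −0.17746.
Gradient magnitude |∇z| = √(a² + b²) = √(0.00903 + 0.03149) = 0.20130.
True dip = arctan(0.20130) = 11.4°, dipping toward NNW (azimuth ≈ 332°).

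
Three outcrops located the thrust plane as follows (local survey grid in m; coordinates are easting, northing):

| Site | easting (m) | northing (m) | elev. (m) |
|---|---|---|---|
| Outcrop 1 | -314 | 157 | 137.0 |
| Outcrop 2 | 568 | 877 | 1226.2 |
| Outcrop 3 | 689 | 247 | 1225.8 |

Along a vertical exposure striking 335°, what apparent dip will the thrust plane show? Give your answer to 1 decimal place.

Two edge vectors: Outcrop 1→Outcrop 2 = (882, 720, 1089.2), Outcrop 1→Outcrop 3 = (1003, 90, 1088.8).
Normal n = (Outcrop 1→Outcrop 2) × (Outcrop 1→Outcrop 3) = (685908, 132146, -642780).
So ∂z/∂easting = −n_x/n_z = 1.06710 and ∂z/∂northing = −n_y/n_z = 0.20559.
Unit vector along 335° is (sin 335°, cos 335°) = (-0.4226, 0.9063).
Slope in that direction = a·(-0.4226) + b·(0.9063) = −0.26465.
Apparent dip = arctan|0.26465| = 14.8° (true dip is 47.4°, so apparent ≤ true as expected).

14.8°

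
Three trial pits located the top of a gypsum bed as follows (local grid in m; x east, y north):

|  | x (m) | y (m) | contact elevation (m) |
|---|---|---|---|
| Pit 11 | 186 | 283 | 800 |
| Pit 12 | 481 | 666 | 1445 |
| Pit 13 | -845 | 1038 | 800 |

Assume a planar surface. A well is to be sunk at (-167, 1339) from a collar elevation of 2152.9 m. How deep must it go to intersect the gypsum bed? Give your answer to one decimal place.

Two edge vectors: Pit 11→Pit 12 = (295, 383, 645), Pit 11→Pit 13 = (-1031, 755, 0).
Normal n = (Pit 11→Pit 12) × (Pit 11→Pit 13) = (-486975, -664995, 617598).
So ∂z/∂x = −n_x/n_z = 0.788498 and ∂z/∂y = −n_y/n_z = 1.076744.
Intercept c from Pit 11: 800 − 146.66 − 304.72 = 348.62.
At (-167, 1339): z_contact = −131.68 + 1441.76 + 348.62 = 1658.70 m.
Depth below ground = 2152.9 − 1658.70 = 494.2 m.

494.2 m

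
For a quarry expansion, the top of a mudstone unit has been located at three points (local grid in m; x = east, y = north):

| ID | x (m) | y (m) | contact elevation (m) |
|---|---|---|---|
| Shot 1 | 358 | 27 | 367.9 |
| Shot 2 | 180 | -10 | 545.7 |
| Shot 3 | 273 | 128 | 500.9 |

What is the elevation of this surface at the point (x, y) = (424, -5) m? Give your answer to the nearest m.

283 m

Two edge vectors: Shot 1→Shot 2 = (-178, -37, 177.8), Shot 1→Shot 3 = (-85, 101, 133).
Normal n = (Shot 1→Shot 2) × (Shot 1→Shot 3) = (-22878.8, 8561, -21123).
So ∂z/∂x = −n_x/n_z = −1.08312 and ∂z/∂y = −n_y/n_z = 0.40529.
Intercept c from Shot 1: 367.9 + 387.76 − 10.94 = 744.72.
At (424, -5): z = −459.2 − 2.0 + 744.72 = 283.4 m.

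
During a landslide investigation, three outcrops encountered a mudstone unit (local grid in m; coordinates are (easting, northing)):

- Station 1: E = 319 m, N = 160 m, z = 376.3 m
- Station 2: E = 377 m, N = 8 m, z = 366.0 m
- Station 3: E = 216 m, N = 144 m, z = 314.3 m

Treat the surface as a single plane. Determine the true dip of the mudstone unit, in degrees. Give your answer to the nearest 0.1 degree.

Let the plane be z = a·E + b·N + c.
Station 2−Station 1: 58a − 152b = −10.3;  Station 3−Station 1: −103a − 16b = −62.
Solving gives a = 0.55832, b = 0.28081.
Gradient magnitude |∇z| = √(a² + b²) = √(0.31172 + 0.07885) = 0.62496.
True dip = arctan(0.62496) = 32.0°, dipping toward WSW (azimuth ≈ 243°).

32.0°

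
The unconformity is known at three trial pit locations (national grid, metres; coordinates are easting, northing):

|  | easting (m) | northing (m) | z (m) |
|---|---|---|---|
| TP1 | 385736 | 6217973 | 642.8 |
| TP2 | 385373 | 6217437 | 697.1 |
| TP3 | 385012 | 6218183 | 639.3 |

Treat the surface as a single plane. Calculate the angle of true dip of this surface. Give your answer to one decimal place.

Two edge vectors: TP1→TP2 = (-363, -536, 54.3), TP1→TP3 = (-724, 210, -3.5).
Normal n = (TP1→TP2) × (TP1→TP3) = (-9527, -40583.7, -464294).
So ∂z/∂easting = −n_x/n_z = −0.02052 and ∂z/∂northing = −n_y/n_z = −0.08741.
Gradient magnitude |∇z| = √(a² + b²) = √(0.00042 + 0.00764) = 0.08979.
True dip = arctan(0.08979) = 5.1°, dipping toward NNE (azimuth ≈ 013°).

5.1°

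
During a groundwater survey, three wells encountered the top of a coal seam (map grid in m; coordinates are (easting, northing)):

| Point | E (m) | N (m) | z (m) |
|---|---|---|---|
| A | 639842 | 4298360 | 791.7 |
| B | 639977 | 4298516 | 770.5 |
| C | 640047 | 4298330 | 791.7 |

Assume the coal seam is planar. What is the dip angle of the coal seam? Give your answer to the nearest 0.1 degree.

Let the plane be z = a·E + b·N + c.
B−A: 135a + 156b = −21.2;  C−A: 205a − 30b = 0.
Solving gives a = −0.01765, b = −0.12062.
Gradient magnitude |∇z| = √(a² + b²) = √(0.00031 + 0.01455) = 0.12191.
True dip = arctan(0.12191) = 7.0°, dipping toward N (azimuth ≈ 008°).

7.0°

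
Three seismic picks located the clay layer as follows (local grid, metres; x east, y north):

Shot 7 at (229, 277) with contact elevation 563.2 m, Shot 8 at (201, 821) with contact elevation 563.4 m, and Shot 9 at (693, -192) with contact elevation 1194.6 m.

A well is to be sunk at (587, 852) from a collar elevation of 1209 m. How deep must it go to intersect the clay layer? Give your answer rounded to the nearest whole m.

89 m

Two edge vectors: Shot 7→Shot 8 = (-28, 544, 0.2), Shot 7→Shot 9 = (464, -469, 631.4).
Normal n = (Shot 7→Shot 8) × (Shot 7→Shot 9) = (343575.4, 17772, -239284).
So ∂z/∂x = −n_x/n_z = 1.43585 and ∂z/∂y = −n_y/n_z = 0.07427.
Intercept c from Shot 7: 563.2 − 328.81 − 20.57 = 213.82.
At (587, 852): z_contact = 842.8 + 63.3 + 213.82 = 1119.9 m.
Depth below ground = 1209 − 1119.9 = 89 m.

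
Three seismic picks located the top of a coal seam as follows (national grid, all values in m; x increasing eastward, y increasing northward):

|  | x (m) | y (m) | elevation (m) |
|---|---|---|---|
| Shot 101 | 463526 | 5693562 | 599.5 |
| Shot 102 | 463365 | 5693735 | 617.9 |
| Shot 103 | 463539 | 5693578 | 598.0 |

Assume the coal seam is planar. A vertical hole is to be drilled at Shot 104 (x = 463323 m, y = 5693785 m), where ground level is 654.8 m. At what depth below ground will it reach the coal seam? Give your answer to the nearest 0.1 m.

Two edge vectors: Shot 101→Shot 102 = (-161, 173, 18.4), Shot 101→Shot 103 = (13, 16, -1.5).
Normal n = (Shot 101→Shot 102) × (Shot 101→Shot 103) = (-553.9, -2.3, -4825).
So ∂z/∂x = −n_x/n_z = −0.114797927 and ∂z/∂y = −n_y/n_z = −0.000476684.
Intercept c from Shot 101: 599.5 + 53211.82 + 2714.03 = 56525.35.
At (463323, 5693785): z_contact = −53188.52 − 2714.14 + 56525.35 = 622.70 m.
Depth below ground = 654.8 − 622.70 = 32.1 m.

32.1 m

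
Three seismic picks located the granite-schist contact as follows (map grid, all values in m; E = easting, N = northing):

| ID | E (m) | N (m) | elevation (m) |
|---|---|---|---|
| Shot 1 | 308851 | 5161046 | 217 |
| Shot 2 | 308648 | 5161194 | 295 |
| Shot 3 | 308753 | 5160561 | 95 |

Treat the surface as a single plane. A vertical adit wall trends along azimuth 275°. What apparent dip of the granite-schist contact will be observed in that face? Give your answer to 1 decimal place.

Two edge vectors: Shot 1→Shot 2 = (-203, 148, 78), Shot 1→Shot 3 = (-98, -485, -122).
Normal n = (Shot 1→Shot 2) × (Shot 1→Shot 3) = (19774, -32410, 112959).
So ∂z/∂E = −n_x/n_z = −0.17505 and ∂z/∂N = −n_y/n_z = 0.28692.
Unit vector along 275° is (sin 275°, cos 275°) = (-0.9962, 0.0872).
Slope in that direction = a·(-0.9962) + b·(0.0872) = 0.19940.
Apparent dip = arctan|0.19940| = 11.3° (true dip is 18.6°, so apparent ≤ true as expected).

11.3°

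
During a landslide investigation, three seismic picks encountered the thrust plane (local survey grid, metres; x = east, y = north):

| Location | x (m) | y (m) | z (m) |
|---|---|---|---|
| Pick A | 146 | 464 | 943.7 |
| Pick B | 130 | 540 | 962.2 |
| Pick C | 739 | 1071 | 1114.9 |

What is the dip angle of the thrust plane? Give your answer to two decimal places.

14.16°

Two edge vectors: Pick A→Pick B = (-16, 76, 18.5), Pick A→Pick C = (593, 607, 171.2).
Normal n = (Pick A→Pick B) × (Pick A→Pick C) = (1781.7, 13709.7, -54780).
So ∂z/∂x = −n_x/n_z = 0.03252 and ∂z/∂y = −n_y/n_z = 0.25027.
Gradient magnitude |∇z| = √(a² + b²) = √(0.00106 + 0.06263) = 0.25237.
True dip = arctan(0.25237) = 14.16°, dipping toward S (azimuth ≈ 187°).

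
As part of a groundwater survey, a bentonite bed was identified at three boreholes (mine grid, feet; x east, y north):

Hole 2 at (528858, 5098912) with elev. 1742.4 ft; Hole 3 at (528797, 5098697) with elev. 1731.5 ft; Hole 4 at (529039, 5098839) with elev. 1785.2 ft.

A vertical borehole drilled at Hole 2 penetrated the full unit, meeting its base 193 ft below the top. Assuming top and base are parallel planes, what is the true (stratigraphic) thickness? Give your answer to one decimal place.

Let the plane be z = a·x + b·y + c.
Hole 3−Hole 2: −61a − 215b = −10.9;  Hole 4−Hole 2: 181a − 73b = 42.8.
Solving gives a = 0.23053, b = −0.01471.
|∇z| = √(a²+b²) = 0.23100, so dip δ = arctan(0.23100) = 13.01°.
True thickness = vertical thickness × cos δ = 193 × cos 13.01° = 188.0 ft.

188.0 ft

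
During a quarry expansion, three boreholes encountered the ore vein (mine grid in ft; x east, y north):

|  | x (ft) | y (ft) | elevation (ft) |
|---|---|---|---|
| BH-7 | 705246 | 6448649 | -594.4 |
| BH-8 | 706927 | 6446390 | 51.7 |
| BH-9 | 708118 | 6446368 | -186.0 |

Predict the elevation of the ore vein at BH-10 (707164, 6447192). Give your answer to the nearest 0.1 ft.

Two edge vectors: BH-7→BH-8 = (1681, -2259, 646.1), BH-7→BH-9 = (2872, -2281, 408.4).
Normal n = (BH-7→BH-8) × (BH-7→BH-9) = (551178.5, 1169078.8, 2653487).
So ∂z/∂x = −n_x/n_z = −0.207718561 and ∂z/∂y = −n_y/n_z = −0.440582072.
Intercept c from BH-7: -594.4 + 146492.68 + 2841159.14 = 2987057.42.
At (707164, 6447192): z = −146891.1 − 2840517.2 + 2987057.42 = -350.9 ft.

-350.9 ft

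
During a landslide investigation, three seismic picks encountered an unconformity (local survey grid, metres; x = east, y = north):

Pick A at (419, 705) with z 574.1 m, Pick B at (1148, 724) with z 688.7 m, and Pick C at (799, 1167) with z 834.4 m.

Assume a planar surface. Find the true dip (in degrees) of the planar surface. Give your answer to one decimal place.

25.0°

Let the plane be z = a·x + b·y + c.
Pick B−Pick A: 729a + 19b = 114.6;  Pick C−Pick A: 380a + 462b = 260.3.
Solving gives a = 0.14564, b = 0.44363.
Gradient magnitude |∇z| = √(a² + b²) = √(0.02121 + 0.19681) = 0.46692.
True dip = arctan(0.46692) = 25.0°, dipping toward SSW (azimuth ≈ 198°).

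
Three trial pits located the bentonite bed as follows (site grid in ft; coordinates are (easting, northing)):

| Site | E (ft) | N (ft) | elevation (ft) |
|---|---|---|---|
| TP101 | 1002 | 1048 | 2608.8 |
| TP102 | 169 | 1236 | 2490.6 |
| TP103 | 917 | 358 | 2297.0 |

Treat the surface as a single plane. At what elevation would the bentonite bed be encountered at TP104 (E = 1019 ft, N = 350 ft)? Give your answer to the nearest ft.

2318 ft

Let the plane be z = a·E + b·N + c.
TP102−TP101: −833a + 188b = −118.2;  TP103−TP101: −85a − 690b = −311.8.
Solving gives a = 0.23729, b = 0.42265.
Then c = 2608.8 − a·1002 − b·1048 = 1928.10.
At (1019, 350): z = 241.8 + 147.9 + 1928.10 = 2317.8 ft.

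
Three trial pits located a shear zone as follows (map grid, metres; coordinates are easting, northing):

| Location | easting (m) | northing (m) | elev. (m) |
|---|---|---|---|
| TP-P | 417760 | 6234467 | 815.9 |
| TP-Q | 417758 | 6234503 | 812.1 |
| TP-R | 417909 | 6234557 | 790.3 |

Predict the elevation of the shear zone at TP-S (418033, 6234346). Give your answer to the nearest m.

Let the plane be z = a·easting + b·northing + c.
TP-Q−TP-P: −2a + 36b = −3.8;  TP-R−TP-P: 149a + 90b = −25.6.
Solving gives a = −0.10454545, b = −0.11136364.
Then c = 815.9 − a·417760 − b·6234467 = 738783.72.
At (418033, 6234346): z = −43703.5 − 694279.4 + 738783.72 = 800.8 m.

801 m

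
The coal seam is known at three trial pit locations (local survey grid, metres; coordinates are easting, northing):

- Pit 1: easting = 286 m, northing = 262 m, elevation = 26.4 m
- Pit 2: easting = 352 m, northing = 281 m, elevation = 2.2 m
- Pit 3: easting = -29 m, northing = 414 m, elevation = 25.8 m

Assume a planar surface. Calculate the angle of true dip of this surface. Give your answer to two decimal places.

Let the plane be z = a·easting + b·northing + c.
Pit 2−Pit 1: 66a + 19b = −24.2;  Pit 3−Pit 1: −315a + 152b = −0.6.
Solving gives a = −0.22894, b = −0.47840.
Gradient magnitude |∇z| = √(a² + b²) = √(0.05242 + 0.22887) = 0.53036.
True dip = arctan(0.53036) = 27.94°, dipping toward NNE (azimuth ≈ 026°).

27.94°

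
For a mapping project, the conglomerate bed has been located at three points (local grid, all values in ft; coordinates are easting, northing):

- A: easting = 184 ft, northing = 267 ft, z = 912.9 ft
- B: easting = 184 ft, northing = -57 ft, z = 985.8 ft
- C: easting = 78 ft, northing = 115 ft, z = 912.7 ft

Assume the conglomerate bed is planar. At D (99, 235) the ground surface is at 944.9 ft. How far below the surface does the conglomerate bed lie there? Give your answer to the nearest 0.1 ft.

Two edge vectors: A→B = (0, -324, 72.9), A→C = (-106, -152, -0.2).
Normal n = (A→B) × (A→C) = (11145.6, -7727.4, -34344).
So ∂z/∂easting = −n_x/n_z = 0.32453 and ∂z/∂northing = −n_y/n_z = −0.22500.
Intercept c from A: 912.9 − 59.71 + 60.07 = 913.26.
At (99, 235): z_contact = 32.13 − 52.87 + 913.26 = 892.52 ft.
Depth below ground = 944.9 − 892.52 = 52.4 ft.

52.4 ft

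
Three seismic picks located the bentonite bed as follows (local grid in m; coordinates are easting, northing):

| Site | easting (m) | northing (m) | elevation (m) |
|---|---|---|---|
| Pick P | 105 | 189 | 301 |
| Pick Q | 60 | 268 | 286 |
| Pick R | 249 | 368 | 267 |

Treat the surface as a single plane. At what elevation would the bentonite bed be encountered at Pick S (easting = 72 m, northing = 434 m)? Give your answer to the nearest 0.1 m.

Let the plane be z = a·easting + b·northing + c.
Pick Q−Pick P: −45a + 79b = −15;  Pick R−Pick P: 144a + 179b = −34.
Solving gives a = −0.00005, b = −0.18990.
Then c = 301 − a·105 − b·189 = 336.90.
At (72, 434): z = −0.0 − 82.4 + 336.90 = 254.5 m.

254.5 m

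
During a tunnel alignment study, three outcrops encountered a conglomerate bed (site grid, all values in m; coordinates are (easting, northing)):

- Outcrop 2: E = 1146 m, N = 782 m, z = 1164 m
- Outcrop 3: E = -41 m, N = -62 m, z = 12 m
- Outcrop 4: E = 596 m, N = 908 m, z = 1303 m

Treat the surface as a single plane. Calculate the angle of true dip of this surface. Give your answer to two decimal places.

Two edge vectors: Outcrop 2→Outcrop 3 = (-1187, -844, -1152), Outcrop 2→Outcrop 4 = (-550, 126, 139).
Normal n = (Outcrop 2→Outcrop 3) × (Outcrop 2→Outcrop 4) = (27836, 798593, -613762).
So ∂z/∂E = −n_x/n_z = 0.04535 and ∂z/∂N = −n_y/n_z = 1.30114.
Gradient magnitude |∇z| = √(a² + b²) = √(0.00206 + 1.69298) = 1.30193.
True dip = arctan(1.30193) = 52.47°, dipping toward S (azimuth ≈ 182°).

52.47°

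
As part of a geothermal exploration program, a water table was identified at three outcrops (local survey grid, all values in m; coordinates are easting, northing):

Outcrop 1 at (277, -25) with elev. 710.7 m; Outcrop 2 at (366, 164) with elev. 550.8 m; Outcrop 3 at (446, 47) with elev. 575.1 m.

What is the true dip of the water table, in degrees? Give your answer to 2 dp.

Let the plane be z = a·easting + b·northing + c.
Outcrop 2−Outcrop 1: 89a + 189b = −159.9;  Outcrop 3−Outcrop 1: 169a + 72b = −135.6.
Solving gives a = −0.55284, b = −0.58570.
Gradient magnitude |∇z| = √(a² + b²) = √(0.30563 + 0.34305) = 0.80540.
True dip = arctan(0.80540) = 38.85°, dipping toward NE (azimuth ≈ 043°).

38.85°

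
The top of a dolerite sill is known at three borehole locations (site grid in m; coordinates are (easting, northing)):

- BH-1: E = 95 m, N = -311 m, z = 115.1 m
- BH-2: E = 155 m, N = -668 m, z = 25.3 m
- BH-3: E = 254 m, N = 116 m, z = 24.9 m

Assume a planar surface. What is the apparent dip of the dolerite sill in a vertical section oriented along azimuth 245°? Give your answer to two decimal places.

36.15°

Two edge vectors: BH-1→BH-2 = (60, -357, -89.8), BH-1→BH-3 = (159, 427, -90.2).
Normal n = (BH-1→BH-2) × (BH-1→BH-3) = (70546, -8866.2, 82383).
So ∂z/∂E = −n_x/n_z = −0.85632 and ∂z/∂N = −n_y/n_z = 0.10762.
Unit vector along 245° is (sin 245°, cos 245°) = (-0.9063, -0.4226).
Slope in that direction = a·(-0.9063) + b·(-0.4226) = 0.73060.
Apparent dip = arctan|0.73060| = 36.15° (true dip is 40.8°, so apparent ≤ true as expected).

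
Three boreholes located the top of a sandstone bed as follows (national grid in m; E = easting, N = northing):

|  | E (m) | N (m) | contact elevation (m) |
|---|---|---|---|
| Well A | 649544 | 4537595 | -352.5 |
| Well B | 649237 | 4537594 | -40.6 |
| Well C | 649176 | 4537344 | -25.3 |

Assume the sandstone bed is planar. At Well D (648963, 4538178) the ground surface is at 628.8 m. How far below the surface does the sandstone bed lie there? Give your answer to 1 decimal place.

281.7 m

Let the plane be z = a·E + b·N + c.
Well B−Well A: −307a − 1b = 311.9;  Well C−Well A: −368a − 251b = 327.2.
Solving gives a = −1.016569521, b = 0.186842963.
Then c = -352.5 − a·649544 − b·4537595 = −187863.56.
At (648963, 4538178): z_contact = −659716.01 + 847926.62 − 187863.56 = 347.06 m.
Depth below ground = 628.8 − 347.06 = 281.7 m.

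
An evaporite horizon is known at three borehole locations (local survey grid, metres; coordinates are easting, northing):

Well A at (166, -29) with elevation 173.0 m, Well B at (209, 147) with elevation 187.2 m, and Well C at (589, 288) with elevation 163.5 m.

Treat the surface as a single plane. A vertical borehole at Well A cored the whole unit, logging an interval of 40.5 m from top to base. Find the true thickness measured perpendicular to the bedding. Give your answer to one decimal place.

Two edge vectors: Well A→Well B = (43, 176, 14.2), Well A→Well C = (423, 317, -9.5).
Normal n = (Well A→Well B) × (Well A→Well C) = (-6173.4, 6415.1, -60817).
So ∂z/∂easting = −n_x/n_z = −0.10151 and ∂z/∂northing = −n_y/n_z = 0.10548.
|∇z| = √(a²+b²) = 0.14639, so dip δ = arctan(0.14639) = 8.33°.
True thickness = vertical thickness × cos δ = 40.5 × cos 8.33° = 40.1 m.

40.1 m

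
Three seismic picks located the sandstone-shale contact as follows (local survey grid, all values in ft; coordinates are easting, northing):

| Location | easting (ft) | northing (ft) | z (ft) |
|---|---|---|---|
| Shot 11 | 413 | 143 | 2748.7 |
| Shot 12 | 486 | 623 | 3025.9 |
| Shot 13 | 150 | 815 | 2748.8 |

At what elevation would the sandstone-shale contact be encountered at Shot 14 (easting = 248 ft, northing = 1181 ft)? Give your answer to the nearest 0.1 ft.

Let the plane be z = a·easting + b·northing + c.
Shot 12−Shot 11: 73a + 480b = 277.2;  Shot 13−Shot 11: −263a + 672b = 0.1.
Solving gives a = 1.062377, b = 0.415930.
Then c = 2748.7 − a·413 − b·143 = 2250.46.
At (248, 1181): z = 263.5 + 491.2 + 2250.46 = 3005.1 ft.

3005.1 ft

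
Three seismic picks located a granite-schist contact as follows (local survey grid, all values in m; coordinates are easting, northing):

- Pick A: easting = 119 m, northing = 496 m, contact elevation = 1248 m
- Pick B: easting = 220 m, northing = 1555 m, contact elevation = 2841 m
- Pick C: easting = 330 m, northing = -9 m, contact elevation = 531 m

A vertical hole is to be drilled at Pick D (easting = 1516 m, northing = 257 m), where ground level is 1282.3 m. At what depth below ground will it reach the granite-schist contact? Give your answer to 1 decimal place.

Two edge vectors: Pick A→Pick B = (101, 1059, 1593), Pick A→Pick C = (211, -505, -717).
Normal n = (Pick A→Pick B) × (Pick A→Pick C) = (45162, 408540, -274454).
So ∂z/∂easting = −n_x/n_z = 0.164552 and ∂z/∂northing = −n_y/n_z = 1.488555.
Intercept c from Pick A: 1248 − 19.58 − 738.32 = 490.09.
At (1516, 257): z_contact = 249.46 + 382.56 + 490.09 = 1122.11 m.
Depth below ground = 1282.3 − 1122.11 = 160.2 m.

160.2 m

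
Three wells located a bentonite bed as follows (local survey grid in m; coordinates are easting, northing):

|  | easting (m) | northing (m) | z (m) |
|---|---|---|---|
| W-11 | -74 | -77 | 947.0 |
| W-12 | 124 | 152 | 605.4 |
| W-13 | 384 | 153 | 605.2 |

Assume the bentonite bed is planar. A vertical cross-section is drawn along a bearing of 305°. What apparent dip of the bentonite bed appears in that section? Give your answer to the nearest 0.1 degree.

40.8°

Two edge vectors: W-11→W-12 = (198, 229, -341.6), W-11→W-13 = (458, 230, -341.8).
Normal n = (W-11→W-12) × (W-11→W-13) = (295.8, -88776.4, -59342).
So ∂z/∂easting = −n_x/n_z = 0.00498 and ∂z/∂northing = −n_y/n_z = −1.49601.
Unit vector along 305° is (sin 305°, cos 305°) = (-0.8192, 0.5736).
Slope in that direction = a·(-0.8192) + b·(0.5736) = −0.86216.
Apparent dip = arctan|0.86216| = 40.8° (true dip is 56.2°, so apparent ≤ true as expected).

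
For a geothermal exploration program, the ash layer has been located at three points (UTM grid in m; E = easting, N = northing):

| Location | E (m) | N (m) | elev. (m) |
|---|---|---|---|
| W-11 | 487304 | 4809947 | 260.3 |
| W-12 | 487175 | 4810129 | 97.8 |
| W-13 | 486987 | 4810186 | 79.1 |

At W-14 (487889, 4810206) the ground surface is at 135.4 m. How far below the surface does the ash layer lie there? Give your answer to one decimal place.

Let the plane be z = a·E + b·N + c.
W-12−W-11: −129a + 182b = −162.5;  W-13−W-11: −317a + 239b = −181.2.
Solving gives a = −0.218110412, b = −1.047451885.
Then c = 260.3 − a·487304 − b·4809947 = 5144734.43.
At (487889, 4810206): z_contact = −106413.67 − 5038459.34 + 5144734.43 = -138.58 m.
Depth below ground = 135.4 − (-138.58) = 274.0 m.

274.0 m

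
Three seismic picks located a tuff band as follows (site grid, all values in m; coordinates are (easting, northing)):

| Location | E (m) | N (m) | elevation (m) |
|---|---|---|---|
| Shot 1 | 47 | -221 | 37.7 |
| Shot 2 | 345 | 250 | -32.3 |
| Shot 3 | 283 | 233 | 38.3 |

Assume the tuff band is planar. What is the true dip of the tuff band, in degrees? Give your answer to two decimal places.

Let the plane be z = a·E + b·N + c.
Shot 2−Shot 1: 298a + 471b = −70;  Shot 3−Shot 1: 236a + 454b = 0.6.
Solving gives a = −1.32841, b = 0.69186.
Gradient magnitude |∇z| = √(a² + b²) = √(1.76468 + 0.47867) = 1.49778.
True dip = arctan(1.49778) = 56.27°, dipping toward ESE (azimuth ≈ 118°).

56.27°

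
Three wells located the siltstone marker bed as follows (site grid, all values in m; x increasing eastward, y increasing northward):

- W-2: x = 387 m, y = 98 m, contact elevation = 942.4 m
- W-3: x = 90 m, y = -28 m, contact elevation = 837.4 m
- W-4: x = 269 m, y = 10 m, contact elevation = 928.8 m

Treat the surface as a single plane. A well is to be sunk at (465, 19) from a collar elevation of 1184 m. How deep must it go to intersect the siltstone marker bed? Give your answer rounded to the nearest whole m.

131 m

Let the plane be z = a·x + b·y + c.
W-3−W-2: −297a − 126b = −105;  W-4−W-2: −118a − 88b = −13.6.
Solving gives a = 0.66794, b = −0.74111.
Then c = 942.4 − a·387 − b·98 = 756.53.
At (465, 19): z_contact = 310.6 − 14.1 + 756.53 = 1053.0 m.
Depth below ground = 1184 − 1053.0 = 131 m.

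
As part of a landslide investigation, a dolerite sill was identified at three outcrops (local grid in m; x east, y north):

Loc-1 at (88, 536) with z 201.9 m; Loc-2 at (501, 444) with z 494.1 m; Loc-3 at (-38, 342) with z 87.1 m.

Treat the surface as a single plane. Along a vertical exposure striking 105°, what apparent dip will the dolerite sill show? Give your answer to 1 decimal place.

34.2°

Two edge vectors: Loc-1→Loc-2 = (413, -92, 292.2), Loc-1→Loc-3 = (-126, -194, -114.8).
Normal n = (Loc-1→Loc-2) × (Loc-1→Loc-3) = (67248.4, 10595.2, -91714).
So ∂z/∂x = −n_x/n_z = 0.73324 and ∂z/∂y = −n_y/n_z = 0.11552.
Unit vector along 105° is (sin 105°, cos 105°) = (0.9659, -0.2588).
Slope in that direction = a·(0.9659) + b·(-0.2588) = 0.67836.
Apparent dip = arctan|0.67836| = 34.2° (true dip is 36.6°, so apparent ≤ true as expected).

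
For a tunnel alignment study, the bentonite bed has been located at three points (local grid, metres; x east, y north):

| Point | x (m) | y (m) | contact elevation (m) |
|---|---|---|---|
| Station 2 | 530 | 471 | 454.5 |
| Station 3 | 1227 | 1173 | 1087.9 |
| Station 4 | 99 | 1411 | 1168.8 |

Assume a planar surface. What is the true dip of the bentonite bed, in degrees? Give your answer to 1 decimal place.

Let the plane be z = a·x + b·y + c.
Station 3−Station 2: 697a + 702b = 633.4;  Station 4−Station 2: −431a + 940b = 714.3.
Solving gives a = 0.09810, b = 0.80487.
Gradient magnitude |∇z| = √(a² + b²) = √(0.00962 + 0.64782) = 0.81083.
True dip = arctan(0.81083) = 39.0°, dipping toward S (azimuth ≈ 187°).

39.0°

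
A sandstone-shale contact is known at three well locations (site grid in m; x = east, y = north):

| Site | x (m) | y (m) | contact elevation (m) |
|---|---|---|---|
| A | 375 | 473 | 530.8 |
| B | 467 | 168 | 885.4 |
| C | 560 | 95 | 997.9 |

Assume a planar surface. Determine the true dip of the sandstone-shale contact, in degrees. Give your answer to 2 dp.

48.12°

Let the plane be z = a·x + b·y + c.
B−A: 92a − 305b = 354.6;  C−A: 185a − 378b = 467.1.
Solving gives a = 0.38924, b = −1.04521.
Gradient magnitude |∇z| = √(a² + b²) = √(0.15151 + 1.09247) = 1.11534.
True dip = arctan(1.11534) = 48.12°, dipping toward NNW (azimuth ≈ 340°).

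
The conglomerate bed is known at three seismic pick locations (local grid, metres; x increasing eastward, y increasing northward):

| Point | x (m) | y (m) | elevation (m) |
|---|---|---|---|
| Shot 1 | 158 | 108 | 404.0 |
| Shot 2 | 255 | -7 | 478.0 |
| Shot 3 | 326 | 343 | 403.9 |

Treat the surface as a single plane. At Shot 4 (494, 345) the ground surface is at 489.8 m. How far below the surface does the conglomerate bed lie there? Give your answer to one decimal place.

17.2 m

Two edge vectors: Shot 1→Shot 2 = (97, -115, 74), Shot 1→Shot 3 = (168, 235, -0.1).
Normal n = (Shot 1→Shot 2) × (Shot 1→Shot 3) = (-17378.5, 12441.7, 42115).
So ∂z/∂x = −n_x/n_z = 0.41264 and ∂z/∂y = −n_y/n_z = −0.29542.
Intercept c from Shot 1: 404 − 65.20 + 31.91 = 370.71.
At (494, 345): z_contact = 203.85 − 101.92 + 370.71 = 472.63 m.
Depth below ground = 489.8 − 472.63 = 17.2 m.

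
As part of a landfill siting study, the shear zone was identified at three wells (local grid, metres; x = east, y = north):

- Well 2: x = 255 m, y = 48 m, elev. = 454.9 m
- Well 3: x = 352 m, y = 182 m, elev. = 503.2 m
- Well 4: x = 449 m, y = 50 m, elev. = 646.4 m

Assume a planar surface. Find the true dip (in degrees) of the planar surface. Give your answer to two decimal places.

46.48°

Two edge vectors: Well 2→Well 3 = (97, 134, 48.3), Well 2→Well 4 = (194, 2, 191.5).
Normal n = (Well 2→Well 3) × (Well 2→Well 4) = (25564.4, -9205.3, -25802).
So ∂z/∂x = −n_x/n_z = 0.99079 and ∂z/∂y = −n_y/n_z = −0.35677.
Gradient magnitude |∇z| = √(a² + b²) = √(0.98167 + 0.12728) = 1.05307.
True dip = arctan(1.05307) = 46.48°, dipping toward WNW (azimuth ≈ 290°).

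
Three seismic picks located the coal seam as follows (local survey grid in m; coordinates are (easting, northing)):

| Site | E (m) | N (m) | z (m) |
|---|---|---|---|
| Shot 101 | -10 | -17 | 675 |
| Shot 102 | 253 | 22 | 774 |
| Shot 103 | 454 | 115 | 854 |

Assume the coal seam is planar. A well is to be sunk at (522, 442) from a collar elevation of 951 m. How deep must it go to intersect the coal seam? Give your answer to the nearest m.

50 m

Two edge vectors: Shot 101→Shot 102 = (263, 39, 99), Shot 101→Shot 103 = (464, 132, 179).
Normal n = (Shot 101→Shot 102) × (Shot 101→Shot 103) = (-6087, -1141, 16620).
So ∂z/∂E = −n_x/n_z = 0.36625 and ∂z/∂N = −n_y/n_z = 0.06865.
Intercept c from Shot 101: 675 + 3.66 + 1.17 = 679.83.
At (522, 442): z_contact = 191.2 + 30.3 + 679.83 = 901.4 m.
Depth below ground = 951 − 901.4 = 50 m.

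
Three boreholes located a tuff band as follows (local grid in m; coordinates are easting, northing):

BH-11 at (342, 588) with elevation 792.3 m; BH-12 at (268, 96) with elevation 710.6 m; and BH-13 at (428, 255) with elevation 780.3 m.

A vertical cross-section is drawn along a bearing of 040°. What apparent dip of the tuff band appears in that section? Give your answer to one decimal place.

16.4°

Two edge vectors: BH-11→BH-12 = (-74, -492, -81.7), BH-11→BH-13 = (86, -333, -12).
Normal n = (BH-11→BH-12) × (BH-11→BH-13) = (-21302.1, -7914.2, 66954).
So ∂z/∂easting = −n_x/n_z = 0.31816 and ∂z/∂northing = −n_y/n_z = 0.11820.
Unit vector along 040° is (sin 40°, cos 40°) = (0.6428, 0.7660).
Slope in that direction = a·(0.6428) + b·(0.7660) = 0.29506.
Apparent dip = arctan|0.29506| = 16.4° (true dip is 18.7°, so apparent ≤ true as expected).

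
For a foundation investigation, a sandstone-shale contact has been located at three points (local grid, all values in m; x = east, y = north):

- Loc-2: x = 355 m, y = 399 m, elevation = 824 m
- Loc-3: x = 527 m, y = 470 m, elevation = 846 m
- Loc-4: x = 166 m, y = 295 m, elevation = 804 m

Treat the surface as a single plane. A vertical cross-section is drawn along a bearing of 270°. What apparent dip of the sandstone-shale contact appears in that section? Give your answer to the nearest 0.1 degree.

11.0°

Two edge vectors: Loc-2→Loc-3 = (172, 71, 22), Loc-2→Loc-4 = (-189, -104, -20).
Normal n = (Loc-2→Loc-3) × (Loc-2→Loc-4) = (868, -718, -4469).
So ∂z/∂x = −n_x/n_z = 0.19423 and ∂z/∂y = −n_y/n_z = −0.16066.
Unit vector along 270° is (sin 270°, cos 270°) = (-1.0000, -0.0000).
Slope in that direction = a·(-1.0000) + b·(-0.0000) = −0.19423.
Apparent dip = arctan|0.19423| = 11.0° (true dip is 14.1°, so apparent ≤ true as expected).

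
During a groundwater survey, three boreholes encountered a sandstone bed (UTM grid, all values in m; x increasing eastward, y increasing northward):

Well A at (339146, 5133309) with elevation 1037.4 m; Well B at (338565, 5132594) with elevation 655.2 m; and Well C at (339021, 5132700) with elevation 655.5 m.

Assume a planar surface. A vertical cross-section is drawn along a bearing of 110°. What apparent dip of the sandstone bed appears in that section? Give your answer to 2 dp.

20.22°

Let the plane be z = a·x + b·y + c.
Well B−Well A: −581a − 715b = −382.2;  Well C−Well A: −125a − 609b = −381.9.
Solving gives a = −0.15238, b = 0.65837.
Unit vector along 110° is (sin 110°, cos 110°) = (0.9397, -0.3420).
Slope in that direction = a·(0.9397) + b·(-0.3420) = −0.36837.
Apparent dip = arctan|0.36837| = 20.22° (true dip is 34.0°, so apparent ≤ true as expected).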